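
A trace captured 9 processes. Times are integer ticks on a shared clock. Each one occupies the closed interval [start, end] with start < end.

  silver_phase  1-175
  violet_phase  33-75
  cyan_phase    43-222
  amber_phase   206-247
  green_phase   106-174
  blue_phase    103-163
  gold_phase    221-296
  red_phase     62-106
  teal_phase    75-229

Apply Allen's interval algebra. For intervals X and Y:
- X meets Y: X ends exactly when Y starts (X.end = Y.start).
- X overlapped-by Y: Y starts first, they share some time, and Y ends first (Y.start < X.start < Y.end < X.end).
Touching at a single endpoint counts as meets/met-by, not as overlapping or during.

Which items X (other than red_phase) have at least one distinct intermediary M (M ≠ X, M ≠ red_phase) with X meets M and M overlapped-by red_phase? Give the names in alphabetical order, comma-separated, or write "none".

violet_phase

Target red_phase = [62, 106].
Intermediaries M with M overlapped-by red_phase: blue_phase, teal_phase.
Via blue_phase — items with X meets blue_phase: none.
Via teal_phase — items with X meets teal_phase: violet_phase.
Union: violet_phase.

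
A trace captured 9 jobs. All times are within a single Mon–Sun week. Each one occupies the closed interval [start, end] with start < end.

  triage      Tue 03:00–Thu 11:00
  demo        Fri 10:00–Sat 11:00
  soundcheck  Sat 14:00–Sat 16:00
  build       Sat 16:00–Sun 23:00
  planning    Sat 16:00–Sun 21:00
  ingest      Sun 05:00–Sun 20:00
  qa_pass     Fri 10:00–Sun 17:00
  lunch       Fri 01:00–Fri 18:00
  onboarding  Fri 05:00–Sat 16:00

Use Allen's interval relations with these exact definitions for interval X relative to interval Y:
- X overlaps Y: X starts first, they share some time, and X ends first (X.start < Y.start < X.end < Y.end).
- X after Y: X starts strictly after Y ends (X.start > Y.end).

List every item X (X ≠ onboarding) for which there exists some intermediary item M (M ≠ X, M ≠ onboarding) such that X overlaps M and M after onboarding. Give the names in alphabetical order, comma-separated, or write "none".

qa_pass

Target onboarding = [Fri 05:00, Sat 16:00].
Intermediaries M with M after onboarding: ingest.
Via ingest — items with X overlaps ingest: qa_pass.
Union: qa_pass.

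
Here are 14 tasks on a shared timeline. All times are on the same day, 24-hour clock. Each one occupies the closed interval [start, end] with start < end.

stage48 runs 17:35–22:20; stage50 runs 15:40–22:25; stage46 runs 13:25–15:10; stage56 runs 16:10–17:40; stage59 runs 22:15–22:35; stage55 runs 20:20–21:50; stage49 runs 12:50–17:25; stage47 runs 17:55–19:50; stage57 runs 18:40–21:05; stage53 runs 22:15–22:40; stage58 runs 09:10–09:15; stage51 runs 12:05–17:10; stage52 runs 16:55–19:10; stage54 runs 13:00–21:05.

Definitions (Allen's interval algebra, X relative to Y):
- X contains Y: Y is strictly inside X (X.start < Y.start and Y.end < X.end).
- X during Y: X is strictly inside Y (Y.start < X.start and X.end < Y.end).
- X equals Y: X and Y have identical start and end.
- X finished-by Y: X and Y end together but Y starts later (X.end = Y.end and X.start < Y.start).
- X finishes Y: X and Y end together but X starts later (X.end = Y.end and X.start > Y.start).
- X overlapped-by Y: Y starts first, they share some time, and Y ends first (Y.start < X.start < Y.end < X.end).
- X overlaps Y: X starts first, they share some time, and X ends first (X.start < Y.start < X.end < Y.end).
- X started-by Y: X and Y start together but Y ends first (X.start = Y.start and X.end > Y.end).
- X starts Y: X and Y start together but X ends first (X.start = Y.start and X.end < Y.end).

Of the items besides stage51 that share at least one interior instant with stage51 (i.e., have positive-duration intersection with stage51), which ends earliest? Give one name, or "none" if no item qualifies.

Target stage51 = [12:05, 17:10].
stage46 [13:25, 15:10] → during → candidate.
stage47 [17:55, 19:50] → after → excluded.
stage48 [17:35, 22:20] → after → excluded.
stage49 [12:50, 17:25] → overlapped-by → candidate.
stage50 [15:40, 22:25] → overlapped-by → candidate.
stage52 [16:55, 19:10] → overlapped-by → candidate.
stage53 [22:15, 22:40] → after → excluded.
stage54 [13:00, 21:05] → overlapped-by → candidate.
stage55 [20:20, 21:50] → after → excluded.
stage56 [16:10, 17:40] → overlapped-by → candidate.
stage57 [18:40, 21:05] → after → excluded.
stage58 [09:10, 09:15] → before → excluded.
stage59 [22:15, 22:35] → after → excluded.
Among candidates, earliest end is 15:10 → stage46.

stage46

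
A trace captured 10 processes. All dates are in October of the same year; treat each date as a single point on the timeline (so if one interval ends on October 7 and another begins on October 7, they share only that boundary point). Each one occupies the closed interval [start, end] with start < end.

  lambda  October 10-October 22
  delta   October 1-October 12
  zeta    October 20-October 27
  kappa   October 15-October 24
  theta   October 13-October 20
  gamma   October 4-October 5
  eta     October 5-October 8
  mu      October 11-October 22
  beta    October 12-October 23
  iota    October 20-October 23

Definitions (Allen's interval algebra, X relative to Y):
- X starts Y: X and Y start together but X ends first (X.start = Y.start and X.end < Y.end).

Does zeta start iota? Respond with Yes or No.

zeta = [October 20, October 27], iota = [October 20, October 23].
Actual relation of zeta to iota: started-by.
Asked whether 'starts' holds → No.

No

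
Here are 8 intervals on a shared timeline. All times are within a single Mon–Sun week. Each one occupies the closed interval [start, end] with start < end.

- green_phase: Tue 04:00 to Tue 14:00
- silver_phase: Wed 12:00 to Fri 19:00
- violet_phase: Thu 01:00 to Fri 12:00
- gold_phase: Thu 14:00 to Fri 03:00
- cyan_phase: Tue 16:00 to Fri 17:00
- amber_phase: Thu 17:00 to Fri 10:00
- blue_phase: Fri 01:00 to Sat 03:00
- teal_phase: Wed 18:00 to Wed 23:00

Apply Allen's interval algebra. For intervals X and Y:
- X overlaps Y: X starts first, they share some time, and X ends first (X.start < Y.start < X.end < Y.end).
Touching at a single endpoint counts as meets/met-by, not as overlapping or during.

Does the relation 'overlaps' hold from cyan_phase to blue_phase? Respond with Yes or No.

cyan_phase = [Tue 16:00, Fri 17:00], blue_phase = [Fri 01:00, Sat 03:00].
Actual relation of cyan_phase to blue_phase: overlaps.
Asked whether 'overlaps' holds → Yes.

Yes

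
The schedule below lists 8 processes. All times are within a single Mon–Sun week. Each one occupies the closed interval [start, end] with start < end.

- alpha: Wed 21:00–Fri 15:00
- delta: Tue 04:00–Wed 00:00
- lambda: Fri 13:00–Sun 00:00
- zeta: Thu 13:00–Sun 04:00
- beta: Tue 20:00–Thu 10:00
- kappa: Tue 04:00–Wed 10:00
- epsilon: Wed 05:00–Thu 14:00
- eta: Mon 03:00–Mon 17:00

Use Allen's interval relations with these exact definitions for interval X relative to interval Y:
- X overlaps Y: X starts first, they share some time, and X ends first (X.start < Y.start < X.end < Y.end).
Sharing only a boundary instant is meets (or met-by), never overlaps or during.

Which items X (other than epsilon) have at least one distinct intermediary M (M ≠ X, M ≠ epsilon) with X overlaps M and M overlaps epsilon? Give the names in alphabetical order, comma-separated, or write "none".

Target epsilon = [Wed 05:00, Thu 14:00].
Intermediaries M with M overlaps epsilon: beta, kappa.
Via beta — items with X overlaps beta: delta, kappa.
Via kappa — items with X overlaps kappa: none.
Union: delta, kappa.

delta, kappa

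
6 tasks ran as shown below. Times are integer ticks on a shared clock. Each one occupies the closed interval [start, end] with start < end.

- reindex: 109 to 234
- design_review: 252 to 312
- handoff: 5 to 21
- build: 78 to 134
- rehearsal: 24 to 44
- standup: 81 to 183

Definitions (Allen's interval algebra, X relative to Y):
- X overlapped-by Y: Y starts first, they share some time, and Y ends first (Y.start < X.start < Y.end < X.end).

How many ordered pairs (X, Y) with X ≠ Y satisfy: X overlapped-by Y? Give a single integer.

Checking all 30 ordered pairs for relation 'overlapped-by'; matching pairs in alphabetical order:
(reindex, build): reindex overlapped-by build ✓
(reindex, standup): reindex overlapped-by standup ✓
(standup, build): standup overlapped-by build ✓
Count: 3.

3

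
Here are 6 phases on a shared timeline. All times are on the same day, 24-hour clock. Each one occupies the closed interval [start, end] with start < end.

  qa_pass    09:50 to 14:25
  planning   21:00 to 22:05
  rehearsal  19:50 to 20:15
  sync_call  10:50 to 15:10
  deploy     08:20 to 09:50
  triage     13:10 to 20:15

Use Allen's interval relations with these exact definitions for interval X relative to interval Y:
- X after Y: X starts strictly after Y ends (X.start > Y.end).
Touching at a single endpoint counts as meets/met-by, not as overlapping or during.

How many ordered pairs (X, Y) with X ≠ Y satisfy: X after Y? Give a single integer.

Checking all 30 ordered pairs for relation 'after'; matching pairs in alphabetical order:
(planning, deploy): planning after deploy ✓
(planning, qa_pass): planning after qa_pass ✓
(planning, rehearsal): planning after rehearsal ✓
(planning, sync_call): planning after sync_call ✓
(planning, triage): planning after triage ✓
(rehearsal, deploy): rehearsal after deploy ✓
(rehearsal, qa_pass): rehearsal after qa_pass ✓
(rehearsal, sync_call): rehearsal after sync_call ✓
(sync_call, deploy): sync_call after deploy ✓
(triage, deploy): triage after deploy ✓
Count: 10.

10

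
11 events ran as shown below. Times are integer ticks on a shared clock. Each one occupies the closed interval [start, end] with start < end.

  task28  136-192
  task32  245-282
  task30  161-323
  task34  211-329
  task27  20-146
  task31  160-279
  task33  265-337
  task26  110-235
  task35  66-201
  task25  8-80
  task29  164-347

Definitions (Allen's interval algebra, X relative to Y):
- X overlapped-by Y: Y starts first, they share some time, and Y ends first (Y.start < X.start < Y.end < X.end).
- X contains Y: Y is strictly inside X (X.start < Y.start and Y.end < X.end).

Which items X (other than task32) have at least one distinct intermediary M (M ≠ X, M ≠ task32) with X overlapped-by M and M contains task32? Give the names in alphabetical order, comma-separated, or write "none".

Target task32 = [245, 282].
Intermediaries M with M contains task32: task29, task30, task34.
Via task29 — items with X overlapped-by task29: none.
Via task30 — items with X overlapped-by task30: task29, task33, task34.
Via task34 — items with X overlapped-by task34: task33.
Union: task29, task33, task34.

task29, task33, task34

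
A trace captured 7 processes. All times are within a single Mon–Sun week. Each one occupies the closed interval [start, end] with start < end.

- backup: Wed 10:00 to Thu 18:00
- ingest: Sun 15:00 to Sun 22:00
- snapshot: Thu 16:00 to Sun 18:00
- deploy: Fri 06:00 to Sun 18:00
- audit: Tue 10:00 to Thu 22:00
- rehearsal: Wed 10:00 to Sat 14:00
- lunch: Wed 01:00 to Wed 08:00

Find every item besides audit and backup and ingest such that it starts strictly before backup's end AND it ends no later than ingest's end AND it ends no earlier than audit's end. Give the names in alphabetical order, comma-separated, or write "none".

rehearsal, snapshot

Conditions: its start is strictly before backup's end (X.start < Thu 18:00) AND its end is no later than ingest's end (X.end <= Sun 22:00) AND its end is no earlier than audit's end (X.end >= Thu 22:00).
deploy: start Fri 06:00 < Thu 18:00? ✗; end Sun 18:00 <= Sun 22:00? ✓; end Sun 18:00 >= Thu 22:00? ✓ → no.
lunch: start Wed 01:00 < Thu 18:00? ✓; end Wed 08:00 <= Sun 22:00? ✓; end Wed 08:00 >= Thu 22:00? ✗ → no.
rehearsal: start Wed 10:00 < Thu 18:00? ✓; end Sat 14:00 <= Sun 22:00? ✓; end Sat 14:00 >= Thu 22:00? ✓ → yes.
snapshot: start Thu 16:00 < Thu 18:00? ✓; end Sun 18:00 <= Sun 22:00? ✓; end Sun 18:00 >= Thu 22:00? ✓ → yes.
Result: rehearsal, snapshot.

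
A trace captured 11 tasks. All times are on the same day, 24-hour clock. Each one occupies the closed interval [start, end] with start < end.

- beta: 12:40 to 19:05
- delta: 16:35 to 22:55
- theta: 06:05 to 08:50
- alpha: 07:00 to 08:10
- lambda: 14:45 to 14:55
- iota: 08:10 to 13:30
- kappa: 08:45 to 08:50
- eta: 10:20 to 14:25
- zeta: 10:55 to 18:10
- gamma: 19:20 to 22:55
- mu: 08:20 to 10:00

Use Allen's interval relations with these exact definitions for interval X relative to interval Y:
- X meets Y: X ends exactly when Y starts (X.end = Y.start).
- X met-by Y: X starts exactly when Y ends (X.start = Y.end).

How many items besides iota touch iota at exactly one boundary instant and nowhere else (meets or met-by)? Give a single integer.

1

Target iota = [08:10, 13:30].
alpha [07:00, 08:10] → meets → counts.
beta [12:40, 19:05] → overlapped-by → no.
delta [16:35, 22:55] → after → no.
eta [10:20, 14:25] → overlapped-by → no.
gamma [19:20, 22:55] → after → no.
kappa [08:45, 08:50] → during → no.
lambda [14:45, 14:55] → after → no.
mu [08:20, 10:00] → during → no.
theta [06:05, 08:50] → overlaps → no.
zeta [10:55, 18:10] → overlapped-by → no.
Total: 1.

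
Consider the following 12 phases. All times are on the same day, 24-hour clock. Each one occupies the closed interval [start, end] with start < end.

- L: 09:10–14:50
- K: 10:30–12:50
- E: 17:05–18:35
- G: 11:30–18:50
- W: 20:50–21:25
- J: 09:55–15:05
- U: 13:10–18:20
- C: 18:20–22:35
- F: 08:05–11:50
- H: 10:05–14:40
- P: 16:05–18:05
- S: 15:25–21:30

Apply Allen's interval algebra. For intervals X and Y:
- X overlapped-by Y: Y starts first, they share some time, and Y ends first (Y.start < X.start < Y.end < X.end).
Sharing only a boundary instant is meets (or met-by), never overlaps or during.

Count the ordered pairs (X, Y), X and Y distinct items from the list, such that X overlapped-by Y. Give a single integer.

20

Checking all 132 ordered pairs for relation 'overlapped-by'; matching pairs in alphabetical order:
(C, E): C overlapped-by E ✓
(C, G): C overlapped-by G ✓
(C, S): C overlapped-by S ✓
(E, P): E overlapped-by P ✓
(E, U): E overlapped-by U ✓
(G, F): G overlapped-by F ✓
(G, H): G overlapped-by H ✓
(G, J): G overlapped-by J ✓
(G, K): G overlapped-by K ✓
(G, L): G overlapped-by L ✓
(H, F): H overlapped-by F ✓
(J, F): J overlapped-by F ✓
(J, L): J overlapped-by L ✓
(K, F): K overlapped-by F ✓
(L, F): L overlapped-by F ✓
(S, G): S overlapped-by G ✓
(S, U): S overlapped-by U ✓
(U, H): U overlapped-by H ✓
(U, J): U overlapped-by J ✓
(U, L): U overlapped-by L ✓
Count: 20.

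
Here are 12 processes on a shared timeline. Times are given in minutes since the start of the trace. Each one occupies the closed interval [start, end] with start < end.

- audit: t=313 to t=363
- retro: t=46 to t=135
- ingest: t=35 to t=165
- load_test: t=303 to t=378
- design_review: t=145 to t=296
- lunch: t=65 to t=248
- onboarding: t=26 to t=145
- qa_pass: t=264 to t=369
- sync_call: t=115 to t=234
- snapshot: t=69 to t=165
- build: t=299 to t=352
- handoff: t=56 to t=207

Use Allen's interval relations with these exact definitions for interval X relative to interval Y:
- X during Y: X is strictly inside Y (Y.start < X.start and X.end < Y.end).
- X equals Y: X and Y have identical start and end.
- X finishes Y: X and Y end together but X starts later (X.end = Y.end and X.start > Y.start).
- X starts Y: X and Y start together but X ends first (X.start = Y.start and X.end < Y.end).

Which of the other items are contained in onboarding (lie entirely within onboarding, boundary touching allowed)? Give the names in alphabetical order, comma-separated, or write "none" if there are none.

Target onboarding = [t=26, t=145].
audit [t=313, t=363] → after → no.
build [t=299, t=352] → after → no.
design_review [t=145, t=296] → met-by → no.
handoff [t=56, t=207] → overlapped-by → no.
ingest [t=35, t=165] → overlapped-by → no.
load_test [t=303, t=378] → after → no.
lunch [t=65, t=248] → overlapped-by → no.
qa_pass [t=264, t=369] → after → no.
retro [t=46, t=135] → during → yes.
snapshot [t=69, t=165] → overlapped-by → no.
sync_call [t=115, t=234] → overlapped-by → no.
Result: retro.

retro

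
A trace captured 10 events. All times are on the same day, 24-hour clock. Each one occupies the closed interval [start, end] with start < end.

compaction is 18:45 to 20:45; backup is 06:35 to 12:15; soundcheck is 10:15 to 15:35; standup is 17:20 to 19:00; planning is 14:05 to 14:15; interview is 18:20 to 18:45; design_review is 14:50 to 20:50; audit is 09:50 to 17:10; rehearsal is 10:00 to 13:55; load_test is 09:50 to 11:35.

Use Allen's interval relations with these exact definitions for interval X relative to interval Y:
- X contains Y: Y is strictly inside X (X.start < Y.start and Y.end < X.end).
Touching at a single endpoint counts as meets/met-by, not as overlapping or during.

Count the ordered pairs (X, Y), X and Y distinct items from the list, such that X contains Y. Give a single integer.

Checking all 90 ordered pairs for relation 'contains'; matching pairs in alphabetical order:
(audit, planning): audit contains planning ✓
(audit, rehearsal): audit contains rehearsal ✓
(audit, soundcheck): audit contains soundcheck ✓
(backup, load_test): backup contains load_test ✓
(design_review, compaction): design_review contains compaction ✓
(design_review, interview): design_review contains interview ✓
(design_review, standup): design_review contains standup ✓
(soundcheck, planning): soundcheck contains planning ✓
(standup, interview): standup contains interview ✓
Count: 9.

9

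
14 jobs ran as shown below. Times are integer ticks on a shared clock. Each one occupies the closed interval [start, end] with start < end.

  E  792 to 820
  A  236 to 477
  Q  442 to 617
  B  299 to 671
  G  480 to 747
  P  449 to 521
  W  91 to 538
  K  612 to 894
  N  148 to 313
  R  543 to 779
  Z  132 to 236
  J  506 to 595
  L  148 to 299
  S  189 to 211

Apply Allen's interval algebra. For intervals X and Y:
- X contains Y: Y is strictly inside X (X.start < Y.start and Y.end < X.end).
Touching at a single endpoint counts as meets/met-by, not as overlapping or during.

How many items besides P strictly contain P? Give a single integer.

Target P = [449, 521].
A [236, 477] → overlaps → no.
B [299, 671] → contains → counts.
E [792, 820] → after → no.
G [480, 747] → overlapped-by → no.
J [506, 595] → overlapped-by → no.
K [612, 894] → after → no.
L [148, 299] → before → no.
N [148, 313] → before → no.
Q [442, 617] → contains → counts.
R [543, 779] → after → no.
S [189, 211] → before → no.
W [91, 538] → contains → counts.
Z [132, 236] → before → no.
Total: 3.

3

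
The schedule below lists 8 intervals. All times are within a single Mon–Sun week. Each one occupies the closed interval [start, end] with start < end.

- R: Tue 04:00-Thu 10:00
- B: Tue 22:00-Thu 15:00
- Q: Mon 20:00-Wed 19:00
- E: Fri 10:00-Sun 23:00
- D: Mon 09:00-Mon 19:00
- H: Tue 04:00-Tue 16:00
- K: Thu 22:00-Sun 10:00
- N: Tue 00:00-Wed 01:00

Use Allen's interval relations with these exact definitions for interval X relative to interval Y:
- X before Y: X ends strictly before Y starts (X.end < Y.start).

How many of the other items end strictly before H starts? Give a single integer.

1

Target H = [Tue 04:00, Tue 16:00].
B [Tue 22:00, Thu 15:00] → after → no.
D [Mon 09:00, Mon 19:00] → before → counts.
E [Fri 10:00, Sun 23:00] → after → no.
K [Thu 22:00, Sun 10:00] → after → no.
N [Tue 00:00, Wed 01:00] → contains → no.
Q [Mon 20:00, Wed 19:00] → contains → no.
R [Tue 04:00, Thu 10:00] → started-by → no.
Total: 1.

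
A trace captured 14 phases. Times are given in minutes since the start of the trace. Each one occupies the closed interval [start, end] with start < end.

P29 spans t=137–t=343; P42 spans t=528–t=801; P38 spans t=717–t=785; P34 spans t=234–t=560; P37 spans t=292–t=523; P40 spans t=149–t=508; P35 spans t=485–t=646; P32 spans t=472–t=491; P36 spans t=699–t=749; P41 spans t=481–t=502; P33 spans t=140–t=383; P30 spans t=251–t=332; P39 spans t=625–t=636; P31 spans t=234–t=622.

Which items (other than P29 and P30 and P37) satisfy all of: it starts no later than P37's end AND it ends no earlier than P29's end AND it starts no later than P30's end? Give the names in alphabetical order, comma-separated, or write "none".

Conditions: its start is no later than P37's end (X.start <= t=523) AND its end is no earlier than P29's end (X.end >= t=343) AND its start is no later than P30's end (X.start <= t=332).
P31: start t=234 <= t=523? ✓; end t=622 >= t=343? ✓; start t=234 <= t=332? ✓ → yes.
P32: start t=472 <= t=523? ✓; end t=491 >= t=343? ✓; start t=472 <= t=332? ✗ → no.
P33: start t=140 <= t=523? ✓; end t=383 >= t=343? ✓; start t=140 <= t=332? ✓ → yes.
P34: start t=234 <= t=523? ✓; end t=560 >= t=343? ✓; start t=234 <= t=332? ✓ → yes.
P35: start t=485 <= t=523? ✓; end t=646 >= t=343? ✓; start t=485 <= t=332? ✗ → no.
P36: start t=699 <= t=523? ✗; end t=749 >= t=343? ✓; start t=699 <= t=332? ✗ → no.
P38: start t=717 <= t=523? ✗; end t=785 >= t=343? ✓; start t=717 <= t=332? ✗ → no.
P39: start t=625 <= t=523? ✗; end t=636 >= t=343? ✓; start t=625 <= t=332? ✗ → no.
P40: start t=149 <= t=523? ✓; end t=508 >= t=343? ✓; start t=149 <= t=332? ✓ → yes.
P41: start t=481 <= t=523? ✓; end t=502 >= t=343? ✓; start t=481 <= t=332? ✗ → no.
P42: start t=528 <= t=523? ✗; end t=801 >= t=343? ✓; start t=528 <= t=332? ✗ → no.
Result: P31, P33, P34, P40.

P31, P33, P34, P40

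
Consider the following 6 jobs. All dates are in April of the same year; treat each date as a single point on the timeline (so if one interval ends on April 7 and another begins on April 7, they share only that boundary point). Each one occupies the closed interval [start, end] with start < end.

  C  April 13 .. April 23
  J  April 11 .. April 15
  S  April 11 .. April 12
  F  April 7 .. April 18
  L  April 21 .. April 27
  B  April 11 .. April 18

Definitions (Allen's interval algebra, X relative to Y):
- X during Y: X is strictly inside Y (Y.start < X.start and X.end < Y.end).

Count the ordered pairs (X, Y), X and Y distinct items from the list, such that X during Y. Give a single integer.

Checking all 30 ordered pairs for relation 'during'; matching pairs in alphabetical order:
(J, F): J during F ✓
(S, F): S during F ✓
Count: 2.

2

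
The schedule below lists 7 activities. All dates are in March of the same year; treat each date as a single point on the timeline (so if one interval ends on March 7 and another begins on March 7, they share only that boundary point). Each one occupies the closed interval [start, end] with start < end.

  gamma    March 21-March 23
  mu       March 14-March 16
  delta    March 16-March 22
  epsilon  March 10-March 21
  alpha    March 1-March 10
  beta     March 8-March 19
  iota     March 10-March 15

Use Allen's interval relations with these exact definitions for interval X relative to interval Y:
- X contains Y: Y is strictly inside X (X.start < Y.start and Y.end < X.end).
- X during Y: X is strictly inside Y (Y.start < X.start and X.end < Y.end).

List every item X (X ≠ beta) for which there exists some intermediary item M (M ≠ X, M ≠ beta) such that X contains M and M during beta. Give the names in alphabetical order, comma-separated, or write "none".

epsilon

Target beta = [March 8, March 19].
Intermediaries M with M during beta: iota, mu.
Via iota — items with X contains iota: none.
Via mu — items with X contains mu: epsilon.
Union: epsilon.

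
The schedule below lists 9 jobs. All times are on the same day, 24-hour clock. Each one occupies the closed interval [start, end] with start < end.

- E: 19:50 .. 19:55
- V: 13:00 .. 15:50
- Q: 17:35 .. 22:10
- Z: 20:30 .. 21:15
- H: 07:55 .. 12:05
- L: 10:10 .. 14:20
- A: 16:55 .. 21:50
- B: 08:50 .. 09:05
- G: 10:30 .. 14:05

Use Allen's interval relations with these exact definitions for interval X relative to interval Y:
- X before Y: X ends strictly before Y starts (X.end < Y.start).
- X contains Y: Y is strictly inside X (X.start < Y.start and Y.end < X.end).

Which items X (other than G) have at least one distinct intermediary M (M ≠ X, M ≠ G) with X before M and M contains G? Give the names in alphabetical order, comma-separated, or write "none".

B

Target G = [10:30, 14:05].
Intermediaries M with M contains G: L.
Via L — items with X before L: B.
Union: B.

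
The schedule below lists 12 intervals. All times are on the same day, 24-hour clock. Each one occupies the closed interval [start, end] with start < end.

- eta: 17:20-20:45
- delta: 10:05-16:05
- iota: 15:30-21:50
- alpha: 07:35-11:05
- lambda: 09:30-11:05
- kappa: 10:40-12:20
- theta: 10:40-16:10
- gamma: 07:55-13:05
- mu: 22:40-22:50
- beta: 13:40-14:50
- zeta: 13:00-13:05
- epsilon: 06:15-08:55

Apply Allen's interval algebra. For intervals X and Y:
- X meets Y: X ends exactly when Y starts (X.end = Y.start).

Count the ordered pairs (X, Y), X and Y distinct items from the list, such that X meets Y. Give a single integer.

0

Checking all 132 ordered pairs for relation 'meets'; matching pairs in alphabetical order:
No pair satisfies it.
Count: 0.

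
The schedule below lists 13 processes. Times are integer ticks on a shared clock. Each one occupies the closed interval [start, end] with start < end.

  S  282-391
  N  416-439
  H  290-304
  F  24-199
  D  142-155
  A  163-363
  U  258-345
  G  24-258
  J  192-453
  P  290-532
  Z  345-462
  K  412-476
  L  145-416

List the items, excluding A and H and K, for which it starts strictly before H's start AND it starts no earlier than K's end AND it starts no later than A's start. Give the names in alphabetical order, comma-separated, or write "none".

none

Conditions: its start is strictly before H's start (X.start < 290) AND its start is no earlier than K's end (X.start >= 476) AND its start is no later than A's start (X.start <= 163).
D: start 142 < 290? ✓; start 142 >= 476? ✗; start 142 <= 163? ✓ → no.
F: start 24 < 290? ✓; start 24 >= 476? ✗; start 24 <= 163? ✓ → no.
G: start 24 < 290? ✓; start 24 >= 476? ✗; start 24 <= 163? ✓ → no.
J: start 192 < 290? ✓; start 192 >= 476? ✗; start 192 <= 163? ✗ → no.
L: start 145 < 290? ✓; start 145 >= 476? ✗; start 145 <= 163? ✓ → no.
N: start 416 < 290? ✗; start 416 >= 476? ✗; start 416 <= 163? ✗ → no.
P: start 290 < 290? ✗; start 290 >= 476? ✗; start 290 <= 163? ✗ → no.
S: start 282 < 290? ✓; start 282 >= 476? ✗; start 282 <= 163? ✗ → no.
U: start 258 < 290? ✓; start 258 >= 476? ✗; start 258 <= 163? ✗ → no.
Z: start 345 < 290? ✗; start 345 >= 476? ✗; start 345 <= 163? ✗ → no.
Result: none.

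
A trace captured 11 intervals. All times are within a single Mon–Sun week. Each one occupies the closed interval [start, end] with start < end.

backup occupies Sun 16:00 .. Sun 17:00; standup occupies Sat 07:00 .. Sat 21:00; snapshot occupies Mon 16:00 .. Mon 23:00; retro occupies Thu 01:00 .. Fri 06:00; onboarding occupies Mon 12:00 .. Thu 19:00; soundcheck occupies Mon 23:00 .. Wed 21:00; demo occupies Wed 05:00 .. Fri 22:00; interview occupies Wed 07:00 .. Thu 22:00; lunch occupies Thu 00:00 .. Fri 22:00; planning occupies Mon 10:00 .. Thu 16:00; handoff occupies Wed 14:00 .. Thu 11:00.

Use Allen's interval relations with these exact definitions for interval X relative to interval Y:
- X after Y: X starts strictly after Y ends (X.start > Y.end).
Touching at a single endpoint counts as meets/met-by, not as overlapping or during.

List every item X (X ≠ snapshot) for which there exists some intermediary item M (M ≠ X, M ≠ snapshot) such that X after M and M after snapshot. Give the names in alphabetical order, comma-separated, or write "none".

Target snapshot = [Mon 16:00, Mon 23:00].
Intermediaries M with M after snapshot: backup, demo, handoff, interview, lunch, retro, standup.
Via backup — items with X after backup: none.
Via demo — items with X after demo: backup, standup.
Via handoff — items with X after handoff: backup, standup.
Via interview — items with X after interview: backup, standup.
Via lunch — items with X after lunch: backup, standup.
Via retro — items with X after retro: backup, standup.
Via standup — items with X after standup: backup.
Union: backup, standup.

backup, standup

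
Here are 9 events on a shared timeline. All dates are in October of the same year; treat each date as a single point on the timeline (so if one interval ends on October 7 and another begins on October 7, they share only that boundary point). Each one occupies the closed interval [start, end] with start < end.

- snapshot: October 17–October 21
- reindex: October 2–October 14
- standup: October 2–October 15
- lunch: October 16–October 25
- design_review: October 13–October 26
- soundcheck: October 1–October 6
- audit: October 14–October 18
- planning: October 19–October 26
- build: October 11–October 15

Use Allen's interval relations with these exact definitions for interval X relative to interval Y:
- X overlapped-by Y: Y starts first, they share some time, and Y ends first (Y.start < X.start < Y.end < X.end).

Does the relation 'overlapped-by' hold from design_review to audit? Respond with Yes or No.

No

design_review = [October 13, October 26], audit = [October 14, October 18].
Actual relation of design_review to audit: contains.
Asked whether 'overlapped-by' holds → No.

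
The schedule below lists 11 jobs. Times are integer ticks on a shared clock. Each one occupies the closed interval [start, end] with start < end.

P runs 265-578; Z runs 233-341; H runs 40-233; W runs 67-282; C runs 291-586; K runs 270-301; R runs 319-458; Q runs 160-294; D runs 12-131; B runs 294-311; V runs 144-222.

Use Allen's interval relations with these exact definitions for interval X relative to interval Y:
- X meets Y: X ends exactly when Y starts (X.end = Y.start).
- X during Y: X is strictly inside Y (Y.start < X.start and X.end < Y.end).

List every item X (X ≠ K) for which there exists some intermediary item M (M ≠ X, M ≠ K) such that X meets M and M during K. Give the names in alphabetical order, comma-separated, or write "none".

none

Target K = [270, 301].
Intermediaries M with M during K: none.
Union: none.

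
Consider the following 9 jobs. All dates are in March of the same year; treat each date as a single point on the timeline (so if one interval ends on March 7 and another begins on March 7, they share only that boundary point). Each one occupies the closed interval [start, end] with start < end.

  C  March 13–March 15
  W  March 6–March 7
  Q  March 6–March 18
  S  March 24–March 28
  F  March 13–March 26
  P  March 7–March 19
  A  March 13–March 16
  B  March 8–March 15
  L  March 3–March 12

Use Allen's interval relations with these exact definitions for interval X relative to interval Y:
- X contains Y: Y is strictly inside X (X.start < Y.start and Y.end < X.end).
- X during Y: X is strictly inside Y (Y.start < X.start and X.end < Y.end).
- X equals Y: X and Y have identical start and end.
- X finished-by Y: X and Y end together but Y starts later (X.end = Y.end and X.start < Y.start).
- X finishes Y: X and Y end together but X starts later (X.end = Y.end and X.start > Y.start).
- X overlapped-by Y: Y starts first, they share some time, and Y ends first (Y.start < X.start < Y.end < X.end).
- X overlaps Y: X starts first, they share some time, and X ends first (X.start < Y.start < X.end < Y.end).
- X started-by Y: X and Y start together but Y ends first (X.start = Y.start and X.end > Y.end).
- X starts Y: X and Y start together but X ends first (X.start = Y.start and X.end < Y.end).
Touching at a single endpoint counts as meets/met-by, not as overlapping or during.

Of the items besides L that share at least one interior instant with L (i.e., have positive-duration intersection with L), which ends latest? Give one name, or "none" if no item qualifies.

Target L = [March 3, March 12].
A [March 13, March 16] → after → excluded.
B [March 8, March 15] → overlapped-by → candidate.
C [March 13, March 15] → after → excluded.
F [March 13, March 26] → after → excluded.
P [March 7, March 19] → overlapped-by → candidate.
Q [March 6, March 18] → overlapped-by → candidate.
S [March 24, March 28] → after → excluded.
W [March 6, March 7] → during → candidate.
Among candidates, latest end is March 19 → P.

P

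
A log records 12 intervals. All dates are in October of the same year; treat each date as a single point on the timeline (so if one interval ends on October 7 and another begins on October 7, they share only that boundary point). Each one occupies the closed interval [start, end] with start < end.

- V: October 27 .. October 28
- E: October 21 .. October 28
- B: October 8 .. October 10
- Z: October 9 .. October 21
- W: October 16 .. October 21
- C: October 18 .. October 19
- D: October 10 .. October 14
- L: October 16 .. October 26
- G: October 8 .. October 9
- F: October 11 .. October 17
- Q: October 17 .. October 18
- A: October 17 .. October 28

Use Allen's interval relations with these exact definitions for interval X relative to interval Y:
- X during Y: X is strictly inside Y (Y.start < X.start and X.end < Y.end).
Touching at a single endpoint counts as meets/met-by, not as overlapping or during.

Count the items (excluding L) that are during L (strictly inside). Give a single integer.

Target L = [October 16, October 26].
A [October 17, October 28] → overlapped-by → no.
B [October 8, October 10] → before → no.
C [October 18, October 19] → during → counts.
D [October 10, October 14] → before → no.
E [October 21, October 28] → overlapped-by → no.
F [October 11, October 17] → overlaps → no.
G [October 8, October 9] → before → no.
Q [October 17, October 18] → during → counts.
V [October 27, October 28] → after → no.
W [October 16, October 21] → starts → no.
Z [October 9, October 21] → overlaps → no.
Total: 2.

2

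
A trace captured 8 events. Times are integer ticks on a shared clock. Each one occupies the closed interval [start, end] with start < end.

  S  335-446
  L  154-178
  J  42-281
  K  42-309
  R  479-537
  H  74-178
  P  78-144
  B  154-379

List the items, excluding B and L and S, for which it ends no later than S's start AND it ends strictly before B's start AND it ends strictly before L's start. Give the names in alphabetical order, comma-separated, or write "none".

Conditions: its end is no later than S's start (X.end <= 335) AND its end is strictly before B's start (X.end < 154) AND its end is strictly before L's start (X.end < 154).
H: end 178 <= 335? ✓; end 178 < 154? ✗; end 178 < 154? ✗ → no.
J: end 281 <= 335? ✓; end 281 < 154? ✗; end 281 < 154? ✗ → no.
K: end 309 <= 335? ✓; end 309 < 154? ✗; end 309 < 154? ✗ → no.
P: end 144 <= 335? ✓; end 144 < 154? ✓; end 144 < 154? ✓ → yes.
R: end 537 <= 335? ✗; end 537 < 154? ✗; end 537 < 154? ✗ → no.
Result: P.

P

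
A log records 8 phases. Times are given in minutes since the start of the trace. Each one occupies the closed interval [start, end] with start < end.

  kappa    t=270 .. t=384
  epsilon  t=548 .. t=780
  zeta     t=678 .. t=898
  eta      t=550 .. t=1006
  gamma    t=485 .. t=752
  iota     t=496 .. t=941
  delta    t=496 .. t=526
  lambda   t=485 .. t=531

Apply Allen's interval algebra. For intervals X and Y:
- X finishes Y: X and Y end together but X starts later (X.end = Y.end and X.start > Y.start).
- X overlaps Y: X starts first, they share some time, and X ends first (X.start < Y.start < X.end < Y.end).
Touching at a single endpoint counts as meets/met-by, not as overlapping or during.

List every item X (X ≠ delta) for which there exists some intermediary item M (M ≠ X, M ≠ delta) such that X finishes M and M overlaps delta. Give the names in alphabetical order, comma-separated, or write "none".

none

Target delta = [t=496, t=526].
Intermediaries M with M overlaps delta: none.
Union: none.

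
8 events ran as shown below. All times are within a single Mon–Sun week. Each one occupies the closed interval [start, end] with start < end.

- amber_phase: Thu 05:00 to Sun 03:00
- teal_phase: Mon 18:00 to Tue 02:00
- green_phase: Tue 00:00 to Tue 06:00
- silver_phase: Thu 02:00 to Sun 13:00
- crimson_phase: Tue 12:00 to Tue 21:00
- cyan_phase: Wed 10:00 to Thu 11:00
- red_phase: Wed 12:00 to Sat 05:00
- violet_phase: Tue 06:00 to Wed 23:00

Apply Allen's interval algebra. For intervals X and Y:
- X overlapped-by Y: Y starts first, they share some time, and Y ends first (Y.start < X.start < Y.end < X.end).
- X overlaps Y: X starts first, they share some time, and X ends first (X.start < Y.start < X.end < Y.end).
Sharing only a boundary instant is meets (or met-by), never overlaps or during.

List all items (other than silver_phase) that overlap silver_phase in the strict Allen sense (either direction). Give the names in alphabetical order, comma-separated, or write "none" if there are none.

Target silver_phase = [Thu 02:00, Sun 13:00].
amber_phase [Thu 05:00, Sun 03:00] → during → no.
crimson_phase [Tue 12:00, Tue 21:00] → before → no.
cyan_phase [Wed 10:00, Thu 11:00] → overlaps → yes.
green_phase [Tue 00:00, Tue 06:00] → before → no.
red_phase [Wed 12:00, Sat 05:00] → overlaps → yes.
teal_phase [Mon 18:00, Tue 02:00] → before → no.
violet_phase [Tue 06:00, Wed 23:00] → before → no.
Result: cyan_phase, red_phase.

cyan_phase, red_phase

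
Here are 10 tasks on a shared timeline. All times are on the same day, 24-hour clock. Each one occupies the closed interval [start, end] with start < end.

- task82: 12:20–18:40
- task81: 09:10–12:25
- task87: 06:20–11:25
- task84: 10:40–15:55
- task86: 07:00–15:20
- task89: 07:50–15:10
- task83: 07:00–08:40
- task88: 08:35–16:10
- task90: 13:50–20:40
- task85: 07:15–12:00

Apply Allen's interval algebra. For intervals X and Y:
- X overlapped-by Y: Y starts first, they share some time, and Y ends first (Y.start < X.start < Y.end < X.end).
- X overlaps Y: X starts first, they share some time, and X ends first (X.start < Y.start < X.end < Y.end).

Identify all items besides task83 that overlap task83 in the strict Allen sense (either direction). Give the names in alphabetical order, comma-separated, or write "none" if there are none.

task85, task88, task89

Target task83 = [07:00, 08:40].
task81 [09:10, 12:25] → after → no.
task82 [12:20, 18:40] → after → no.
task84 [10:40, 15:55] → after → no.
task85 [07:15, 12:00] → overlapped-by → yes.
task86 [07:00, 15:20] → started-by → no.
task87 [06:20, 11:25] → contains → no.
task88 [08:35, 16:10] → overlapped-by → yes.
task89 [07:50, 15:10] → overlapped-by → yes.
task90 [13:50, 20:40] → after → no.
Result: task85, task88, task89.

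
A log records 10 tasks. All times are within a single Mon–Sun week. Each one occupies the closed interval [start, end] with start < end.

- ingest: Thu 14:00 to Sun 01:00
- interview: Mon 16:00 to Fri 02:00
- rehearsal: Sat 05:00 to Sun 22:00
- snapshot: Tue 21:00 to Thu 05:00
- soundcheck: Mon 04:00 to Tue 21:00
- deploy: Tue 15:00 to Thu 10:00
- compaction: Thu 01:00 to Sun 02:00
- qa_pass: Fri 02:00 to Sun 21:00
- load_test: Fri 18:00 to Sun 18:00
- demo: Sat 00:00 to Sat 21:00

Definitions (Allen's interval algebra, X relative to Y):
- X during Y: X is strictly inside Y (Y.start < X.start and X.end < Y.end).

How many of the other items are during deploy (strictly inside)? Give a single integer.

1

Target deploy = [Tue 15:00, Thu 10:00].
compaction [Thu 01:00, Sun 02:00] → overlapped-by → no.
demo [Sat 00:00, Sat 21:00] → after → no.
ingest [Thu 14:00, Sun 01:00] → after → no.
interview [Mon 16:00, Fri 02:00] → contains → no.
load_test [Fri 18:00, Sun 18:00] → after → no.
qa_pass [Fri 02:00, Sun 21:00] → after → no.
rehearsal [Sat 05:00, Sun 22:00] → after → no.
snapshot [Tue 21:00, Thu 05:00] → during → counts.
soundcheck [Mon 04:00, Tue 21:00] → overlaps → no.
Total: 1.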